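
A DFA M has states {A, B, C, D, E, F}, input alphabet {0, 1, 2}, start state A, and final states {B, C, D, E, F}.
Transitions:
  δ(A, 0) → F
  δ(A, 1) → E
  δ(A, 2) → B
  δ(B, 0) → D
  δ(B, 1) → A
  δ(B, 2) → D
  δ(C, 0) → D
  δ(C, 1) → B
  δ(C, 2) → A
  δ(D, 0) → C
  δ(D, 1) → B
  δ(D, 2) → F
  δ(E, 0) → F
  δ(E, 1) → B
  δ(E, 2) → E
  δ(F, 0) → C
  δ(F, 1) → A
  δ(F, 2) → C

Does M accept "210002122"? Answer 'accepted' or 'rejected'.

accepted

A --2--> B
B --1--> A
A --0--> F
F --0--> C
C --0--> D
D --2--> F
F --1--> A
A --2--> B
B --2--> D
End in state D, which is an accepting state.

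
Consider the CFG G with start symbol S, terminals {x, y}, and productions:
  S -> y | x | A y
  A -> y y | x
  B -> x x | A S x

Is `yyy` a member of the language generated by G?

yes

S ⇒ Ay ⇒ yyy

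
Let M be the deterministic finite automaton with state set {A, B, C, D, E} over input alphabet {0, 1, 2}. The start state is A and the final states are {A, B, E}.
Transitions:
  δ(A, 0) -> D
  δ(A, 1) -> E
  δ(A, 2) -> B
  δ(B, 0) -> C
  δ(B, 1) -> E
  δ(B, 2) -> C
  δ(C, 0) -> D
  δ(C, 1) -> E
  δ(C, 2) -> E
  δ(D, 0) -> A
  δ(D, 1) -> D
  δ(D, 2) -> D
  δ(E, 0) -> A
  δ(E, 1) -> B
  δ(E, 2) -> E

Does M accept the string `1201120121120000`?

A --1--> E
E --2--> E
E --0--> A
A --1--> E
E --1--> B
B --2--> C
C --0--> D
D --1--> D
D --2--> D
D --1--> D
D --1--> D
D --2--> D
D --0--> A
A --0--> D
D --0--> A
A --0--> D
End in state D, which is not an accepting state.

rejected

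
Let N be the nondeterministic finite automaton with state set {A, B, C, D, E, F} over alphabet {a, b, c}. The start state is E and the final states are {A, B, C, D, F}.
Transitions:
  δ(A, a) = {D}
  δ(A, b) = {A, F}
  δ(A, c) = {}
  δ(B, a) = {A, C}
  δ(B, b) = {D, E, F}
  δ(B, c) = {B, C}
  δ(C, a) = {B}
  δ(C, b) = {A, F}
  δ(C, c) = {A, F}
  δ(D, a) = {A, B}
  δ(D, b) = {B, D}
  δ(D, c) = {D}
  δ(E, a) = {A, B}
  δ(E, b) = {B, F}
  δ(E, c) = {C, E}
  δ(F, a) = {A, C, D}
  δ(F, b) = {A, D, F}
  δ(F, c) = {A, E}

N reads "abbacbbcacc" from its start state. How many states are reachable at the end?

Start: {E}
read a: {A, B}
read b: {A, D, E, F}
read b: {A, B, D, F}
read a: {A, B, C, D}
read c: {A, B, C, D, F}
read b: {A, B, D, E, F}
read b: {A, B, D, E, F}
read c: {A, B, C, D, E}
read a: {A, B, C, D}
read c: {A, B, C, D, F}
read c: {A, B, C, D, E, F}
Final reachable set {A, B, C, D, E, F} has 6 states.

6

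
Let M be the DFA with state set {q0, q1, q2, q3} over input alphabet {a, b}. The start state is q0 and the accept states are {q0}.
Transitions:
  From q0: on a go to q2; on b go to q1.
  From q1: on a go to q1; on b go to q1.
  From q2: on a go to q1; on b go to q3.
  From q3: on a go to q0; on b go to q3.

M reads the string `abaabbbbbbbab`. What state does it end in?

q1

q0 --a--> q2
q2 --b--> q3
q3 --a--> q0
q0 --a--> q2
q2 --b--> q3
q3 --b--> q3
q3 --b--> q3
q3 --b--> q3
q3 --b--> q3
q3 --b--> q3
q3 --b--> q3
q3 --a--> q0
q0 --b--> q1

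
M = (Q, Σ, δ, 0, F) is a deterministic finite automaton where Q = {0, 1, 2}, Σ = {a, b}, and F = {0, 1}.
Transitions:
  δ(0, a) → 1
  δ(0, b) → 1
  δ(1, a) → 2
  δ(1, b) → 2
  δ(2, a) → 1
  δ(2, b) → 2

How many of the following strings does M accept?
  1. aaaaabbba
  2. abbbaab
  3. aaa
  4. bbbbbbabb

2

aaaaabbba: accepted
abbbaab: rejected
aaa: accepted
bbbbbbabb: rejected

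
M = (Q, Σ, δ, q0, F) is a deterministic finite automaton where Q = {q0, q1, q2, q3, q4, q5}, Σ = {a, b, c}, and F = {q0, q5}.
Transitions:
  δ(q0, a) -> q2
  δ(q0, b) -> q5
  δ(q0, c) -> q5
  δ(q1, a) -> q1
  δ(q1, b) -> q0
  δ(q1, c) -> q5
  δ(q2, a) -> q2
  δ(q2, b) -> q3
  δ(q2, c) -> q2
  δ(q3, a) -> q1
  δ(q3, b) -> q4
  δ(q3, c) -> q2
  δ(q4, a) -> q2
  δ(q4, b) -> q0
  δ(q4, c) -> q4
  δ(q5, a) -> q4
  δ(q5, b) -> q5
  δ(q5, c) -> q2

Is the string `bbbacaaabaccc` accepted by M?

q0 --b--> q5
q5 --b--> q5
q5 --b--> q5
q5 --a--> q4
q4 --c--> q4
q4 --a--> q2
q2 --a--> q2
q2 --a--> q2
q2 --b--> q3
q3 --a--> q1
q1 --c--> q5
q5 --c--> q2
q2 --c--> q2
End in state q2, which is not an accepting state.

rejected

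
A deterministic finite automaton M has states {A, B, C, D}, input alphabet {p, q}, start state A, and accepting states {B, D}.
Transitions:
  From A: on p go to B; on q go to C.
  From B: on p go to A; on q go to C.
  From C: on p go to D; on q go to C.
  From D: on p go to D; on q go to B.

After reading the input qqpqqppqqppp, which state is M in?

D

A --q--> C
C --q--> C
C --p--> D
D --q--> B
B --q--> C
C --p--> D
D --p--> D
D --q--> B
B --q--> C
C --p--> D
D --p--> D
D --p--> D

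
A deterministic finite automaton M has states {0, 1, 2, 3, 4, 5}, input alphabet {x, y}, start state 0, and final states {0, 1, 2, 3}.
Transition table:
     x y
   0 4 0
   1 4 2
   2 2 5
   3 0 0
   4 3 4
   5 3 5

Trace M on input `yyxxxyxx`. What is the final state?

0 --y--> 0
0 --y--> 0
0 --x--> 4
4 --x--> 3
3 --x--> 0
0 --y--> 0
0 --x--> 4
4 --x--> 3

3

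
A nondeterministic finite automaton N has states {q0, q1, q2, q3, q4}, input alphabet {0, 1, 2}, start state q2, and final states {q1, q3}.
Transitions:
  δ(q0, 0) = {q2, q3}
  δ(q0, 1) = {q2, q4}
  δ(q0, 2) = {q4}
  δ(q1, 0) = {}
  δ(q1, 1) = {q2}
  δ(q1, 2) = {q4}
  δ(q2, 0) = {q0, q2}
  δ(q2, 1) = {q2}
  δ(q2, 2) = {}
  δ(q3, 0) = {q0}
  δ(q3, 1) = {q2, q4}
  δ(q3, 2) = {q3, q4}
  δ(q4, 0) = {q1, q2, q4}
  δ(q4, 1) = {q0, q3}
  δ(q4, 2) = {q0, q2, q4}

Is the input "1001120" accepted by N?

accepted

Start: {q2}
read 1: {q2}
read 0: {q0, q2}
read 0: {q0, q2, q3}
read 1: {q2, q4}
read 1: {q0, q2, q3}
read 2: {q3, q4}
read 0: {q0, q1, q2, q4}
Reachable ∩ accepting = {q1} — nonempty.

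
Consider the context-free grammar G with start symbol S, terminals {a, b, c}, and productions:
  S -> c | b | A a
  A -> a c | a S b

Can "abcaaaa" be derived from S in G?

no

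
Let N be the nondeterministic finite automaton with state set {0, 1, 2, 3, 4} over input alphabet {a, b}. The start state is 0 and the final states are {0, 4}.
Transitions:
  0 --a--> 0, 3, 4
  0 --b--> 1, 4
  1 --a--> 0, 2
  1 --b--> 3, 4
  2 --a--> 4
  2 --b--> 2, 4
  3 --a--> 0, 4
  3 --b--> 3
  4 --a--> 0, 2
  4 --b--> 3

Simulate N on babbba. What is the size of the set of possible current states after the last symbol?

3

Start: {0}
read b: {1, 4}
read a: {0, 2}
read b: {1, 2, 4}
read b: {2, 3, 4}
read b: {2, 3, 4}
read a: {0, 2, 4}
Final reachable set {0, 2, 4} has 3 states.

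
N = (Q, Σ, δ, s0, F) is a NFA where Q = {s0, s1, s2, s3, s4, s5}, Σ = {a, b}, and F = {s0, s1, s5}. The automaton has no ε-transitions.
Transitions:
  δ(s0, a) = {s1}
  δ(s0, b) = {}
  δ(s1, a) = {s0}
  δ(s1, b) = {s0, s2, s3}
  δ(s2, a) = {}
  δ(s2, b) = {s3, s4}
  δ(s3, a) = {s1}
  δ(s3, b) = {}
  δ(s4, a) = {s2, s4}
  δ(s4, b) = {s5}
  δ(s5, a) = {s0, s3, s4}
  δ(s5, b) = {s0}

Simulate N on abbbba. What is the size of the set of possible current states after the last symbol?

1

Start: {s0}
read a: {s1}
read b: {s0, s2, s3}
read b: {s3, s4}
read b: {s5}
read b: {s0}
read a: {s1}
Final reachable set {s1} has 1 state.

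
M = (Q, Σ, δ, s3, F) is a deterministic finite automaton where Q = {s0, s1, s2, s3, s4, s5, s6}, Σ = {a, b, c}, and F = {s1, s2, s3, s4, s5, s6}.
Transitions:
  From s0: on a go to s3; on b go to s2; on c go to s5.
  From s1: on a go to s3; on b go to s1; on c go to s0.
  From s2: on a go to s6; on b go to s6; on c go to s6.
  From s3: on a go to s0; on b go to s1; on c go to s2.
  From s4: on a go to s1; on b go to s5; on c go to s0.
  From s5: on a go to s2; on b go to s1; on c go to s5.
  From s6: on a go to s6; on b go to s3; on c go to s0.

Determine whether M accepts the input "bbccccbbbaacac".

s3 --b--> s1
s1 --b--> s1
s1 --c--> s0
s0 --c--> s5
s5 --c--> s5
s5 --c--> s5
s5 --b--> s1
s1 --b--> s1
s1 --b--> s1
s1 --a--> s3
s3 --a--> s0
s0 --c--> s5
s5 --a--> s2
s2 --c--> s6
End in state s6, which is an accepting state.

accepted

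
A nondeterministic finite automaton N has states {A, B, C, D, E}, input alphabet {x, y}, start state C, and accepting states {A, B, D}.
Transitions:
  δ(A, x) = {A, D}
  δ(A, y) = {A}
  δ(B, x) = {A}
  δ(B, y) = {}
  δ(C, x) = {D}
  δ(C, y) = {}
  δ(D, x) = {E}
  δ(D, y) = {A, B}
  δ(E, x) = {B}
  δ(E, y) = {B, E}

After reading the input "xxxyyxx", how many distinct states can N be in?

Start: {C}
read x: {D}
read x: {E}
read x: {B}
read y: {}
The reachable set is empty and stays empty for the remaining 3 symbols.
Final reachable set {} has 0 states.

0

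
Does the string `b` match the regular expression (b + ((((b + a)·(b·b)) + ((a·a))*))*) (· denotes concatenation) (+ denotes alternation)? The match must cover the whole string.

yes

The left alternative b matches b.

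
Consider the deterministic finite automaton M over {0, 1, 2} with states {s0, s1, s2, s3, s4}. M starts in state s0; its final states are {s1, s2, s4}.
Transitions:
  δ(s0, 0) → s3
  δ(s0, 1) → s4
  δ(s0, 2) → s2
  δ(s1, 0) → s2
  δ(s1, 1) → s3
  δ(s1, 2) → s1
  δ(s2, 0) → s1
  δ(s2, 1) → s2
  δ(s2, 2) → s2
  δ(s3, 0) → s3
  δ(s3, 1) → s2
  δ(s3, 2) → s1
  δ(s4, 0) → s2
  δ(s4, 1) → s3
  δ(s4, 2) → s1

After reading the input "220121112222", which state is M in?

s0 --2--> s2
s2 --2--> s2
s2 --0--> s1
s1 --1--> s3
s3 --2--> s1
s1 --1--> s3
s3 --1--> s2
s2 --1--> s2
s2 --2--> s2
s2 --2--> s2
s2 --2--> s2
s2 --2--> s2

s2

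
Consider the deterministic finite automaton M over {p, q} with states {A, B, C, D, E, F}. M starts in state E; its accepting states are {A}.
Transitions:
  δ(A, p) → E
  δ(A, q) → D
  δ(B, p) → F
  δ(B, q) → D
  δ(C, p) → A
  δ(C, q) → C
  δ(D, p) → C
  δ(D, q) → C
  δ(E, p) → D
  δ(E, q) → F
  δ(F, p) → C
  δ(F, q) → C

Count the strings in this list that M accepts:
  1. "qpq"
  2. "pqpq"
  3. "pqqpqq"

0

"qpq": rejected
"pqpq": rejected
"pqqpqq": rejected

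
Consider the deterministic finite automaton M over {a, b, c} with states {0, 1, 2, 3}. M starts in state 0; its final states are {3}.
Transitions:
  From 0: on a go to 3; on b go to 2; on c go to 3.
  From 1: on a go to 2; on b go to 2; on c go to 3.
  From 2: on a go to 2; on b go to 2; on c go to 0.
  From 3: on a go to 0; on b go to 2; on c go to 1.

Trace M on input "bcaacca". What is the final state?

0 --b--> 2
2 --c--> 0
0 --a--> 3
3 --a--> 0
0 --c--> 3
3 --c--> 1
1 --a--> 2

2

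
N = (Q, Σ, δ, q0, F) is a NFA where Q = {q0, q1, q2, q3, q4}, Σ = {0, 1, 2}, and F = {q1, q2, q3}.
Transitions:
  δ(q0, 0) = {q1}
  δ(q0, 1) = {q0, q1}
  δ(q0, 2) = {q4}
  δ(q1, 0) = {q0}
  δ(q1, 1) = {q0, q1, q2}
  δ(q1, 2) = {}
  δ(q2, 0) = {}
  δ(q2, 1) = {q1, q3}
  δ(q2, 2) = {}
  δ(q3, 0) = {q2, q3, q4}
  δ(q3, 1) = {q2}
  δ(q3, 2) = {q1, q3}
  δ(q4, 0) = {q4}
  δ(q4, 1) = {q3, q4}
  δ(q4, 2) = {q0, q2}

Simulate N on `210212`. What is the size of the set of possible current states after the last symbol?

3

Start: {q0}
read 2: {q4}
read 1: {q3, q4}
read 0: {q2, q3, q4}
read 2: {q0, q1, q2, q3}
read 1: {q0, q1, q2, q3}
read 2: {q1, q3, q4}
Final reachable set {q1, q3, q4} has 3 states.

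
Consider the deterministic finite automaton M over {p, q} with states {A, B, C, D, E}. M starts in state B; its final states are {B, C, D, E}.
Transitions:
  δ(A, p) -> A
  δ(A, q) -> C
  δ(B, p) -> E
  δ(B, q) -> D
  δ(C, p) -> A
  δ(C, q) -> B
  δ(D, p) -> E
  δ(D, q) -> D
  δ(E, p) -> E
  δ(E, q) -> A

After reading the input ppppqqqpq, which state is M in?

A

B --p--> E
E --p--> E
E --p--> E
E --p--> E
E --q--> A
A --q--> C
C --q--> B
B --p--> E
E --q--> A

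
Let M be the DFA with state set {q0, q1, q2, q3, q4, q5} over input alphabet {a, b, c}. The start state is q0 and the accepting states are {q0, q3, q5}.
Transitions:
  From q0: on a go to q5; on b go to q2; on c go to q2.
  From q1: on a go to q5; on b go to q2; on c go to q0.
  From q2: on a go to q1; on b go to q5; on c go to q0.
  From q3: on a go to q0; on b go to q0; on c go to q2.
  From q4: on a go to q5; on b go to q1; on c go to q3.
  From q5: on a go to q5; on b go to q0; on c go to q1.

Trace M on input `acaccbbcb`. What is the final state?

q2

q0 --a--> q5
q5 --c--> q1
q1 --a--> q5
q5 --c--> q1
q1 --c--> q0
q0 --b--> q2
q2 --b--> q5
q5 --c--> q1
q1 --b--> q2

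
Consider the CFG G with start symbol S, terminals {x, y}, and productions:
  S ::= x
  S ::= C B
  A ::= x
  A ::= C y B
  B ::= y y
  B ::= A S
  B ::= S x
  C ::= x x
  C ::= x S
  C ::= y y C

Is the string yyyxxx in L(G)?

no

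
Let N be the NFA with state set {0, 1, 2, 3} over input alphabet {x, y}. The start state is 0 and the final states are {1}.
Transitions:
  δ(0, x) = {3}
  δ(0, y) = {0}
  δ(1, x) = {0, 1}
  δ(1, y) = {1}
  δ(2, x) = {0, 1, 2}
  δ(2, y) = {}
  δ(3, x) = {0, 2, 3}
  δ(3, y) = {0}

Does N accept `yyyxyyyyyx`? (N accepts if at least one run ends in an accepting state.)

Start: {0}
read y: {0}
read y: {0}
read y: {0}
read x: {3}
read y: {0}
read y: {0}
read y: {0}
read y: {0}
read y: {0}
read x: {3}
Reachable ∩ accepting = {} — empty.

rejected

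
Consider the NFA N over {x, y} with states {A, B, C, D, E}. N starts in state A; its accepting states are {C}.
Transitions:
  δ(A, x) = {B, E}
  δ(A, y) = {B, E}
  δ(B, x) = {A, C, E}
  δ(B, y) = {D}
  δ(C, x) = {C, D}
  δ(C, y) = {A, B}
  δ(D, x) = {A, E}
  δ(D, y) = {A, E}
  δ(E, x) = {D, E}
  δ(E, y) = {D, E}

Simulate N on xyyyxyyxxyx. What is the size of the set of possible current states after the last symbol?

5

Start: {A}
read x: {B, E}
read y: {D, E}
read y: {A, D, E}
read y: {A, B, D, E}
read x: {A, B, C, D, E}
read y: {A, B, D, E}
read y: {A, B, D, E}
read x: {A, B, C, D, E}
read x: {A, B, C, D, E}
read y: {A, B, D, E}
read x: {A, B, C, D, E}
Final reachable set {A, B, C, D, E} has 5 states.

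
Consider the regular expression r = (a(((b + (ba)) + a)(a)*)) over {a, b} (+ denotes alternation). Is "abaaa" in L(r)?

Split as a·baaa: a matches a and (((b+(ba))+a)(a)*) matches baaa.

yes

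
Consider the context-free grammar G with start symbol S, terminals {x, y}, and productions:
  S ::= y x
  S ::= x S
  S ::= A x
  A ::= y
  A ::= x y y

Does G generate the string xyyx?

yes

S ⇒ Ax ⇒ xyyx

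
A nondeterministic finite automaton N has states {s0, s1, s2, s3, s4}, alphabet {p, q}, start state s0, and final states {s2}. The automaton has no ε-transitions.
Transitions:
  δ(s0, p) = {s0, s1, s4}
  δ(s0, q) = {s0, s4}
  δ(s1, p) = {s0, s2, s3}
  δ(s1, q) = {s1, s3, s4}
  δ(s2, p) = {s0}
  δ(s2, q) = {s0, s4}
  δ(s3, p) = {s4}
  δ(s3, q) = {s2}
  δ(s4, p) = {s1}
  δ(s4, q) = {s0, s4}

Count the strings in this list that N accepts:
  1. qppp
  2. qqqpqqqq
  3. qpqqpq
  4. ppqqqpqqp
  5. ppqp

qppp: accepted
qqqpqqqq: accepted
qpqqpq: accepted
ppqqqpqqp: accepted
ppqp: accepted

5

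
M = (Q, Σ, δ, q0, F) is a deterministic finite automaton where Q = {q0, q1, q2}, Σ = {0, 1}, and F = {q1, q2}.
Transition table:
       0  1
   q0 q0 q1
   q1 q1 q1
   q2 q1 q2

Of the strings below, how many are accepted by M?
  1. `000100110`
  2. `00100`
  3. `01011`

3

`000100110`: accepted
`00100`: accepted
`01011`: accepted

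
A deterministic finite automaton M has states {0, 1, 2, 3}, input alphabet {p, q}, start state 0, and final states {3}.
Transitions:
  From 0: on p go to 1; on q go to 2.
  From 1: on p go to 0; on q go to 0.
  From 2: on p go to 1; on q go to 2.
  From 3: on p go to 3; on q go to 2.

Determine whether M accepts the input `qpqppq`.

rejected

0 --q--> 2
2 --p--> 1
1 --q--> 0
0 --p--> 1
1 --p--> 0
0 --q--> 2
End in state 2, which is not an accepting state.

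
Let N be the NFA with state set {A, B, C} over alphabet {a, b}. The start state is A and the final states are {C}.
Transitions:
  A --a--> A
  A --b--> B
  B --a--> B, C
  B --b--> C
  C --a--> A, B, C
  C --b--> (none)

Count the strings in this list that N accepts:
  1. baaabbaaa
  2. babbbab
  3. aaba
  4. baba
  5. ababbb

baaabbaaa: accepted
babbbab: rejected
aaba: accepted
baba: accepted
ababbb: rejected

3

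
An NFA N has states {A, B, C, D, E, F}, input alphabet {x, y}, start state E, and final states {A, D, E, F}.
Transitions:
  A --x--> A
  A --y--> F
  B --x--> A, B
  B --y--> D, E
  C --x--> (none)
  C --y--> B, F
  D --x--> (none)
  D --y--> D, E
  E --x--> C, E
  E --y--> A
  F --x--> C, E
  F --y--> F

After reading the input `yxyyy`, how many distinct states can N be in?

1

Start: {E}
read y: {A}
read x: {A}
read y: {F}
read y: {F}
read y: {F}
Final reachable set {F} has 1 state.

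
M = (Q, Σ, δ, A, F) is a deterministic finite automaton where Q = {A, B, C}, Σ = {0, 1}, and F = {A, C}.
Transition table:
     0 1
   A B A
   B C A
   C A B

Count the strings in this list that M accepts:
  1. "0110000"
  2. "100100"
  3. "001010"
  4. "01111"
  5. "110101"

"0110000": rejected
"100100": accepted
"001010": accepted
"01111": accepted
"110101": accepted

4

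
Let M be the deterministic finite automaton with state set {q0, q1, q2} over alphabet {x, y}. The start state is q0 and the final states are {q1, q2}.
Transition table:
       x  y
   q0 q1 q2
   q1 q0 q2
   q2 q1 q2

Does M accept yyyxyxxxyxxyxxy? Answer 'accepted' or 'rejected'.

q0 --y--> q2
q2 --y--> q2
q2 --y--> q2
q2 --x--> q1
q1 --y--> q2
q2 --x--> q1
q1 --x--> q0
q0 --x--> q1
q1 --y--> q2
q2 --x--> q1
q1 --x--> q0
q0 --y--> q2
q2 --x--> q1
q1 --x--> q0
q0 --y--> q2
End in state q2, which is an accepting state.

accepted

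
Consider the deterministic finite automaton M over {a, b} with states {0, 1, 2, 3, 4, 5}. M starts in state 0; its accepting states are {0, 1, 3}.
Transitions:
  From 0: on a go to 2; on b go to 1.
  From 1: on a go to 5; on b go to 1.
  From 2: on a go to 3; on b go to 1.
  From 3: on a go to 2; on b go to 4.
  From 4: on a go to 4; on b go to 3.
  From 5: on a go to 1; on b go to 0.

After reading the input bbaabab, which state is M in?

0

0 --b--> 1
1 --b--> 1
1 --a--> 5
5 --a--> 1
1 --b--> 1
1 --a--> 5
5 --b--> 0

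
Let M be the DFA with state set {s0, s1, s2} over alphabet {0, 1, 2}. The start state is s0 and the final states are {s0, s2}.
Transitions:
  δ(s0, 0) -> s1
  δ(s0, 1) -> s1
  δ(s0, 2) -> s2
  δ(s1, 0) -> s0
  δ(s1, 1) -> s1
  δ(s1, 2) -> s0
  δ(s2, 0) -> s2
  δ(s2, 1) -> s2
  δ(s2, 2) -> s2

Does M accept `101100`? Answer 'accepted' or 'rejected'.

rejected

s0 --1--> s1
s1 --0--> s0
s0 --1--> s1
s1 --1--> s1
s1 --0--> s0
s0 --0--> s1
End in state s1, which is not an accepting state.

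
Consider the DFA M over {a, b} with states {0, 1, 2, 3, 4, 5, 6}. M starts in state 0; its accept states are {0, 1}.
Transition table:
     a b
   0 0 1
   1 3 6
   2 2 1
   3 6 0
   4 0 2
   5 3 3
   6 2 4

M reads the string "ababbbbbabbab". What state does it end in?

1

0 --a--> 0
0 --b--> 1
1 --a--> 3
3 --b--> 0
0 --b--> 1
1 --b--> 6
6 --b--> 4
4 --b--> 2
2 --a--> 2
2 --b--> 1
1 --b--> 6
6 --a--> 2
2 --b--> 1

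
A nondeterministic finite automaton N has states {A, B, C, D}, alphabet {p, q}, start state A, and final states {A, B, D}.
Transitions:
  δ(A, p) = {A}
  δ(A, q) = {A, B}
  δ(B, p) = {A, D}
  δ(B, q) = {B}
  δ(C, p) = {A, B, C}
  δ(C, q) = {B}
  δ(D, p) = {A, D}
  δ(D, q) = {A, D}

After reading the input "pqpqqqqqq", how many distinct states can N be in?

3

Start: {A}
read p: {A}
read q: {A, B}
read p: {A, D}
read q: {A, B, D}
read q: {A, B, D}
read q: {A, B, D}
read q: {A, B, D}
read q: {A, B, D}
read q: {A, B, D}
Final reachable set {A, B, D} has 3 states.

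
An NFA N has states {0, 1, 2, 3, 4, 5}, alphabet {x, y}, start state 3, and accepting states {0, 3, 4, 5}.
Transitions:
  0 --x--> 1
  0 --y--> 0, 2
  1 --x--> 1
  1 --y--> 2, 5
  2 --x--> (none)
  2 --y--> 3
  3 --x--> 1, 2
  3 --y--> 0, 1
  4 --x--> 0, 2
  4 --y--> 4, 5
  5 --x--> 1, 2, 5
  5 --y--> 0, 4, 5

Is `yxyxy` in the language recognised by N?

Start: {3}
read y: {0, 1}
read x: {1}
read y: {2, 5}
read x: {1, 2, 5}
read y: {0, 2, 3, 4, 5}
Reachable ∩ accepting = {0, 3, 4, 5} — nonempty.

accepted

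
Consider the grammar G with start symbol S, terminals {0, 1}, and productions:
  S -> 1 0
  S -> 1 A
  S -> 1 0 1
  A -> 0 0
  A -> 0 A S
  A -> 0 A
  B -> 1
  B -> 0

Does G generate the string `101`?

S ⇒ 101

yes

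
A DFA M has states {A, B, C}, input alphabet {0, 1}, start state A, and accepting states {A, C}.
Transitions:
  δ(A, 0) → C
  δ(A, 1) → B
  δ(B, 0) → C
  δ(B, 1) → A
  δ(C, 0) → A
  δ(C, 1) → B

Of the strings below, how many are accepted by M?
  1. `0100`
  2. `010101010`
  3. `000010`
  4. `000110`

4

`0100`: accepted
`010101010`: accepted
`000010`: accepted
`000110`: accepted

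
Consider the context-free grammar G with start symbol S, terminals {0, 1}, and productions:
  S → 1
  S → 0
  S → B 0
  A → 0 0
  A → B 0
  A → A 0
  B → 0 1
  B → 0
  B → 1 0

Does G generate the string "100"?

S ⇒ B0 ⇒ 100

yes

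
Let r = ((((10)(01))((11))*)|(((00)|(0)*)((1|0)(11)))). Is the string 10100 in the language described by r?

no

Neither (((10)(01))((11))*) nor (((00)|(0)*)((1|0)(11))) matches 10100.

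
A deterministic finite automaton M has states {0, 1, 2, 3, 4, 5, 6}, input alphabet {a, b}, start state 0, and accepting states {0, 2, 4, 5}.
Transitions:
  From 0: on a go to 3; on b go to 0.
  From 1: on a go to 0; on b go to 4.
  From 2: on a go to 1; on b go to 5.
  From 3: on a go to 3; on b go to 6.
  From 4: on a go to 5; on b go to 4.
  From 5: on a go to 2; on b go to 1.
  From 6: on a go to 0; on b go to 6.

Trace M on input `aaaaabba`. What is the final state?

0 --a--> 3
3 --a--> 3
3 --a--> 3
3 --a--> 3
3 --a--> 3
3 --b--> 6
6 --b--> 6
6 --a--> 0

0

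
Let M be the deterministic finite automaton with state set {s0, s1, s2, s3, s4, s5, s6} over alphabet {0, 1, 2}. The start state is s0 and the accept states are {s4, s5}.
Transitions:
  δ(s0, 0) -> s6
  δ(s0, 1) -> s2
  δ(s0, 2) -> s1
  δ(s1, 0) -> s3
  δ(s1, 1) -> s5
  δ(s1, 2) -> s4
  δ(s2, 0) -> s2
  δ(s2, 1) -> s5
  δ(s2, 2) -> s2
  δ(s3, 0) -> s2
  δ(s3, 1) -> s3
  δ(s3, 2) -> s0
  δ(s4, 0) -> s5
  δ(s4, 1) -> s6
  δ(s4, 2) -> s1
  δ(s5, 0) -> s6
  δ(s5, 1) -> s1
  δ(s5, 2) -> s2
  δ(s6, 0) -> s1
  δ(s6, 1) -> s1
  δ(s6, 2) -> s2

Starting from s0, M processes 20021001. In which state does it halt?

s5

s0 --2--> s1
s1 --0--> s3
s3 --0--> s2
s2 --2--> s2
s2 --1--> s5
s5 --0--> s6
s6 --0--> s1
s1 --1--> s5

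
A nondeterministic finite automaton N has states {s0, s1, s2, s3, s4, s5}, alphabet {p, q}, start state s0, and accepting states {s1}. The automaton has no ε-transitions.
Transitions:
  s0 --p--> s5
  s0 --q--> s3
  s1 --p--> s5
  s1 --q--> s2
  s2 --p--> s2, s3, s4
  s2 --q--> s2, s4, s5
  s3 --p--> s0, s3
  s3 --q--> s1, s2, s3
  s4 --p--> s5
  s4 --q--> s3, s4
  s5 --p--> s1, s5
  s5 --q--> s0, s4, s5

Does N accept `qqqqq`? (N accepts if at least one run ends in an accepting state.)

Start: {s0}
read q: {s3}
read q: {s1, s2, s3}
read q: {s1, s2, s3, s4, s5}
read q: {s0, s1, s2, s3, s4, s5}
read q: {s0, s1, s2, s3, s4, s5}
Reachable ∩ accepting = {s1} — nonempty.

accepted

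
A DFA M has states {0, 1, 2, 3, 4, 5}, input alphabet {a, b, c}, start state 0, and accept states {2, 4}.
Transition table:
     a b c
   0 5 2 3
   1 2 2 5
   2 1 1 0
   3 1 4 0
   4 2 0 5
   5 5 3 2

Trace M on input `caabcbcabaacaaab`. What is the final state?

0 --c--> 3
3 --a--> 1
1 --a--> 2
2 --b--> 1
1 --c--> 5
5 --b--> 3
3 --c--> 0
0 --a--> 5
5 --b--> 3
3 --a--> 1
1 --a--> 2
2 --c--> 0
0 --a--> 5
5 --a--> 5
5 --a--> 5
5 --b--> 3

3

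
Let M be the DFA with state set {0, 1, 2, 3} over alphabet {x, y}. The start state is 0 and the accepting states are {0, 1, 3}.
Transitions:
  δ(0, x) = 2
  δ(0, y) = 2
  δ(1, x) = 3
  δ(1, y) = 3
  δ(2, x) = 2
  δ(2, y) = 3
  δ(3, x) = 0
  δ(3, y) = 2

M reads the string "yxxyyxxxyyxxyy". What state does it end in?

0 --y--> 2
2 --x--> 2
2 --x--> 2
2 --y--> 3
3 --y--> 2
2 --x--> 2
2 --x--> 2
2 --x--> 2
2 --y--> 3
3 --y--> 2
2 --x--> 2
2 --x--> 2
2 --y--> 3
3 --y--> 2

2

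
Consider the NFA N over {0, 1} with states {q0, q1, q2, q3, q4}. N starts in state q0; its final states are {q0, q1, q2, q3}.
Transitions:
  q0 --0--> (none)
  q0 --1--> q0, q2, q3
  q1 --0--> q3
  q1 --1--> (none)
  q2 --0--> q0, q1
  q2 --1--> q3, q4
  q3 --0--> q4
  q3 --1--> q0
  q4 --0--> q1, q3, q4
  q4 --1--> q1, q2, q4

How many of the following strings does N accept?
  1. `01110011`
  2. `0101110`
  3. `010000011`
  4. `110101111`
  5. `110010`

2

`01110011`: rejected
`0101110`: rejected
`010000011`: rejected
`110101111`: accepted
`110010`: accepted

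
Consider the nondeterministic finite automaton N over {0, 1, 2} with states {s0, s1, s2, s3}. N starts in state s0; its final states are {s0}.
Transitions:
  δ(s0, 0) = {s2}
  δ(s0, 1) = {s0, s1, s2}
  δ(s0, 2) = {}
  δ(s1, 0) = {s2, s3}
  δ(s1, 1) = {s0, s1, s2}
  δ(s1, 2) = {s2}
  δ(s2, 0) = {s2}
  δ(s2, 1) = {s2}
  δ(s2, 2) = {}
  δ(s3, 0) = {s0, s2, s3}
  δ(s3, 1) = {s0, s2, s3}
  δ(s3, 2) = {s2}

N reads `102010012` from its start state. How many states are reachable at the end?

0

Start: {s0}
read 1: {s0, s1, s2}
read 0: {s2, s3}
read 2: {s2}
read 0: {s2}
read 1: {s2}
read 0: {s2}
read 0: {s2}
read 1: {s2}
read 2: {}
Final reachable set {} has 0 states.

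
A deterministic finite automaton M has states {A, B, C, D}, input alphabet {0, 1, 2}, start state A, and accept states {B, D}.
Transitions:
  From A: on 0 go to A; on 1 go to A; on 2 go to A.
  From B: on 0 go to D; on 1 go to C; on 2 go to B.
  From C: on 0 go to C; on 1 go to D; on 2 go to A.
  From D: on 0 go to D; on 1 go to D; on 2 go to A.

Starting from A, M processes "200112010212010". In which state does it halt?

A --2--> A
A --0--> A
A --0--> A
A --1--> A
A --1--> A
A --2--> A
A --0--> A
A --1--> A
A --0--> A
A --2--> A
A --1--> A
A --2--> A
A --0--> A
A --1--> A
A --0--> A

A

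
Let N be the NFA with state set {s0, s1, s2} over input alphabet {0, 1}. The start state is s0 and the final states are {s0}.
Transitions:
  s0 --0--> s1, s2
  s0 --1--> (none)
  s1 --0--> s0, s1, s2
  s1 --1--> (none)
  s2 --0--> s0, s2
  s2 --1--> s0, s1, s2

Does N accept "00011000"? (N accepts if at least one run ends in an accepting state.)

accepted

Start: {s0}
read 0: {s1, s2}
read 0: {s0, s1, s2}
read 0: {s0, s1, s2}
read 1: {s0, s1, s2}
read 1: {s0, s1, s2}
read 0: {s0, s1, s2}
read 0: {s0, s1, s2}
read 0: {s0, s1, s2}
Reachable ∩ accepting = {s0} — nonempty.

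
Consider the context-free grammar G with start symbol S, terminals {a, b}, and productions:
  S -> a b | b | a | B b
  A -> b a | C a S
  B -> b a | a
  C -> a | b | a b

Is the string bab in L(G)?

S ⇒ Bb ⇒ bab

yes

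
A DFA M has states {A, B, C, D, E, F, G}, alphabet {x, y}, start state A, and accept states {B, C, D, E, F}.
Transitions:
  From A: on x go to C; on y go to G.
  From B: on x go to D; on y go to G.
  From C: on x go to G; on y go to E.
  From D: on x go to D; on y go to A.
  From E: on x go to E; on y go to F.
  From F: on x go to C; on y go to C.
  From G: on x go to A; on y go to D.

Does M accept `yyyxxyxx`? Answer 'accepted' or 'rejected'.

accepted

A --y--> G
G --y--> D
D --y--> A
A --x--> C
C --x--> G
G --y--> D
D --x--> D
D --x--> D
End in state D, which is an accepting state.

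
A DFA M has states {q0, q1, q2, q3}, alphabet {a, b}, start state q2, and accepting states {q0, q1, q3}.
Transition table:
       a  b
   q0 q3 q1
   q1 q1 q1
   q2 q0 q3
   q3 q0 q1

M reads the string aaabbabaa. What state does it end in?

q1

q2 --a--> q0
q0 --a--> q3
q3 --a--> q0
q0 --b--> q1
q1 --b--> q1
q1 --a--> q1
q1 --b--> q1
q1 --a--> q1
q1 --a--> q1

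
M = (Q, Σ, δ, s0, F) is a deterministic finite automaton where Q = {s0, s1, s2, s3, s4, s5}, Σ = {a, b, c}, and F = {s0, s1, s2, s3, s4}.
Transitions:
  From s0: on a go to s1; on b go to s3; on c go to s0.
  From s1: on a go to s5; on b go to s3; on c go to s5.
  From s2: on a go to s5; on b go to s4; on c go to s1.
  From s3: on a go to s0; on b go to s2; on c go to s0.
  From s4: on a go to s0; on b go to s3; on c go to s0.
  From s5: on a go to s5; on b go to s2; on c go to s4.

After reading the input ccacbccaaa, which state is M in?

s5

s0 --c--> s0
s0 --c--> s0
s0 --a--> s1
s1 --c--> s5
s5 --b--> s2
s2 --c--> s1
s1 --c--> s5
s5 --a--> s5
s5 --a--> s5
s5 --a--> s5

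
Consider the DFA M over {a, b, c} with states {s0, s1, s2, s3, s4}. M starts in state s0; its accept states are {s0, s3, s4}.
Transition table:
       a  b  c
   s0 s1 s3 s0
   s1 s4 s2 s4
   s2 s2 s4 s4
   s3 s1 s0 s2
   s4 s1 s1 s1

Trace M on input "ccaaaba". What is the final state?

s2

s0 --c--> s0
s0 --c--> s0
s0 --a--> s1
s1 --a--> s4
s4 --a--> s1
s1 --b--> s2
s2 --a--> s2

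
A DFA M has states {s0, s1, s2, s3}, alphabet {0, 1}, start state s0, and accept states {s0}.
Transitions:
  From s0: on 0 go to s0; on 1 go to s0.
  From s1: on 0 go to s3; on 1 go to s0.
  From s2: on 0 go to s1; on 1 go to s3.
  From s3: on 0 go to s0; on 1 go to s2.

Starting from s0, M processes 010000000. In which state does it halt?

s0 --0--> s0
s0 --1--> s0
s0 --0--> s0
s0 --0--> s0
s0 --0--> s0
s0 --0--> s0
s0 --0--> s0
s0 --0--> s0
s0 --0--> s0

s0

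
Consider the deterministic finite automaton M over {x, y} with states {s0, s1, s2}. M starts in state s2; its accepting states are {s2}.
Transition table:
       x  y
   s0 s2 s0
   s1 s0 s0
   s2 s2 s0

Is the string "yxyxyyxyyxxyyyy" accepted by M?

rejected

s2 --y--> s0
s0 --x--> s2
s2 --y--> s0
s0 --x--> s2
s2 --y--> s0
s0 --y--> s0
s0 --x--> s2
s2 --y--> s0
s0 --y--> s0
s0 --x--> s2
s2 --x--> s2
s2 --y--> s0
s0 --y--> s0
s0 --y--> s0
s0 --y--> s0
End in state s0, which is not an accepting state.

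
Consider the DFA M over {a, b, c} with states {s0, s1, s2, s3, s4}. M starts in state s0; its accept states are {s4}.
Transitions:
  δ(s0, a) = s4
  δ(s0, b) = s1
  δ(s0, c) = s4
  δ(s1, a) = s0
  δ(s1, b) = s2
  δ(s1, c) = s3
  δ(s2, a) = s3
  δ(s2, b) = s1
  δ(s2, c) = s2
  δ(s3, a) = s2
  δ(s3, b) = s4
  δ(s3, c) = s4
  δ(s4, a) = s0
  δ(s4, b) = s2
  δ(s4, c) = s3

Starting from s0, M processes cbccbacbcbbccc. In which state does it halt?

s0 --c--> s4
s4 --b--> s2
s2 --c--> s2
s2 --c--> s2
s2 --b--> s1
s1 --a--> s0
s0 --c--> s4
s4 --b--> s2
s2 --c--> s2
s2 --b--> s1
s1 --b--> s2
s2 --c--> s2
s2 --c--> s2
s2 --c--> s2

s2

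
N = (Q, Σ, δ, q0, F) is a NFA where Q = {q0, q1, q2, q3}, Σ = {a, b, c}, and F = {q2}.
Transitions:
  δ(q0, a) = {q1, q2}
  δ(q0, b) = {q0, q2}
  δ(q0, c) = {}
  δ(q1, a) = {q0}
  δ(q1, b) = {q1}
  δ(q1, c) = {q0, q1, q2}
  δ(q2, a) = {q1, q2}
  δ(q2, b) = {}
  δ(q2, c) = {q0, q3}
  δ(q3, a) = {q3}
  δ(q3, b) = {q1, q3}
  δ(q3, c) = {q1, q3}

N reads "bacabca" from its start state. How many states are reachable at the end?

Start: {q0}
read b: {q0, q2}
read a: {q1, q2}
read c: {q0, q1, q2, q3}
read a: {q0, q1, q2, q3}
read b: {q0, q1, q2, q3}
read c: {q0, q1, q2, q3}
read a: {q0, q1, q2, q3}
Final reachable set {q0, q1, q2, q3} has 4 states.

4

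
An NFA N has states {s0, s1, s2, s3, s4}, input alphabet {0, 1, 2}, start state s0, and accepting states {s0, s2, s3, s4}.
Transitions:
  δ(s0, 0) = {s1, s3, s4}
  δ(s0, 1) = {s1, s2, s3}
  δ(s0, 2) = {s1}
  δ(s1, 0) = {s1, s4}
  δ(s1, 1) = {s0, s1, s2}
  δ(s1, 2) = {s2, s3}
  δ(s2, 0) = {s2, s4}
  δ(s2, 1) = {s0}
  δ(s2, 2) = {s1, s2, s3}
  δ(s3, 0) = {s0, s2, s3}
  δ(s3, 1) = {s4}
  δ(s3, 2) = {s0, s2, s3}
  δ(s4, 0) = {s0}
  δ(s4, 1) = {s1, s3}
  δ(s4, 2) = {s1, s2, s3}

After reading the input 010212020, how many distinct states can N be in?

Start: {s0}
read 0: {s1, s3, s4}
read 1: {s0, s1, s2, s3, s4}
read 0: {s0, s1, s2, s3, s4}
read 2: {s0, s1, s2, s3}
read 1: {s0, s1, s2, s3, s4}
read 2: {s0, s1, s2, s3}
read 0: {s0, s1, s2, s3, s4}
read 2: {s0, s1, s2, s3}
read 0: {s0, s1, s2, s3, s4}
Final reachable set {s0, s1, s2, s3, s4} has 5 states.

5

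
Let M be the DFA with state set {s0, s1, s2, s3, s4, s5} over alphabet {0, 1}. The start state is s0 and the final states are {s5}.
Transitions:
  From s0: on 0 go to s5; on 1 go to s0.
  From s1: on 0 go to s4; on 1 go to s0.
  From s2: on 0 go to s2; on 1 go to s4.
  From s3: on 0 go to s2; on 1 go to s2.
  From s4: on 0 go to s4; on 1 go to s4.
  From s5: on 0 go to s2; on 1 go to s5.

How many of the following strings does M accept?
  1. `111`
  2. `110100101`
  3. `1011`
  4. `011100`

1

`111`: rejected
`110100101`: rejected
`1011`: accepted
`011100`: rejected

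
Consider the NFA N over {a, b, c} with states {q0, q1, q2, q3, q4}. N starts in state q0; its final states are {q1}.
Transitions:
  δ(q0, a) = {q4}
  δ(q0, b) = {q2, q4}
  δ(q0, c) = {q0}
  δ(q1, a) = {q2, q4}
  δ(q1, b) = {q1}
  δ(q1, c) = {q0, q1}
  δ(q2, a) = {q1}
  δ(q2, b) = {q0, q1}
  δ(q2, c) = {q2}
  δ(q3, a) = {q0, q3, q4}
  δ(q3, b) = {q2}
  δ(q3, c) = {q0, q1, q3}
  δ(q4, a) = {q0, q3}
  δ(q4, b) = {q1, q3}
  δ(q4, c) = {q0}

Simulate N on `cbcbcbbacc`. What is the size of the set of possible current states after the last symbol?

4

Start: {q0}
read c: {q0}
read b: {q2, q4}
read c: {q0, q2}
read b: {q0, q1, q2, q4}
read c: {q0, q1, q2}
read b: {q0, q1, q2, q4}
read b: {q0, q1, q2, q3, q4}
read a: {q0, q1, q2, q3, q4}
read c: {q0, q1, q2, q3}
read c: {q0, q1, q2, q3}
Final reachable set {q0, q1, q2, q3} has 4 states.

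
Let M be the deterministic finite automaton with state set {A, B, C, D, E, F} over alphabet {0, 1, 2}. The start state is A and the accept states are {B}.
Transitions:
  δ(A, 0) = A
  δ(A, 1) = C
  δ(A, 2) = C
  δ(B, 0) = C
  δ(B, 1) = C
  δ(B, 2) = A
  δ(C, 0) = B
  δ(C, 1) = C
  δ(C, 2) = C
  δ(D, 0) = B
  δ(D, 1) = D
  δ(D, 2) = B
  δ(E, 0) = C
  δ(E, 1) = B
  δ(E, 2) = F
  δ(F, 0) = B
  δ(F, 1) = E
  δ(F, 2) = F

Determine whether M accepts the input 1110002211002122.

rejected

A --1--> C
C --1--> C
C --1--> C
C --0--> B
B --0--> C
C --0--> B
B --2--> A
A --2--> C
C --1--> C
C --1--> C
C --0--> B
B --0--> C
C --2--> C
C --1--> C
C --2--> C
C --2--> C
End in state C, which is not an accepting state.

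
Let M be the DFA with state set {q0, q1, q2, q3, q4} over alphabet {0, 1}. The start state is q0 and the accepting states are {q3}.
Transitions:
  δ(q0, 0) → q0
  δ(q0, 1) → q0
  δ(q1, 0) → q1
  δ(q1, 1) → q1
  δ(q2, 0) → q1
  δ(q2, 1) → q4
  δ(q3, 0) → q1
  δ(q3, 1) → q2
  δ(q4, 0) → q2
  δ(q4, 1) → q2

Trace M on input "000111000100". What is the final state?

q0

q0 --0--> q0
q0 --0--> q0
q0 --0--> q0
q0 --1--> q0
q0 --1--> q0
q0 --1--> q0
q0 --0--> q0
q0 --0--> q0
q0 --0--> q0
q0 --1--> q0
q0 --0--> q0
q0 --0--> q0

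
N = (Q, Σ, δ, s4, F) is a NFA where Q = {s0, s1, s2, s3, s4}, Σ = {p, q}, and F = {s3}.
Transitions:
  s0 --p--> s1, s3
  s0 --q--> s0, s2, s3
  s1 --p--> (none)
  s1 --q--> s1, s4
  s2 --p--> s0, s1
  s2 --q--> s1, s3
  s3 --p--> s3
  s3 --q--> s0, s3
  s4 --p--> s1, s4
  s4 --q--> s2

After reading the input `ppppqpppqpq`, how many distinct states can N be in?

5

Start: {s4}
read p: {s1, s4}
read p: {s1, s4}
read p: {s1, s4}
read p: {s1, s4}
read q: {s1, s2, s4}
read p: {s0, s1, s4}
read p: {s1, s3, s4}
read p: {s1, s3, s4}
read q: {s0, s1, s2, s3, s4}
read p: {s0, s1, s3, s4}
read q: {s0, s1, s2, s3, s4}
Final reachable set {s0, s1, s2, s3, s4} has 5 states.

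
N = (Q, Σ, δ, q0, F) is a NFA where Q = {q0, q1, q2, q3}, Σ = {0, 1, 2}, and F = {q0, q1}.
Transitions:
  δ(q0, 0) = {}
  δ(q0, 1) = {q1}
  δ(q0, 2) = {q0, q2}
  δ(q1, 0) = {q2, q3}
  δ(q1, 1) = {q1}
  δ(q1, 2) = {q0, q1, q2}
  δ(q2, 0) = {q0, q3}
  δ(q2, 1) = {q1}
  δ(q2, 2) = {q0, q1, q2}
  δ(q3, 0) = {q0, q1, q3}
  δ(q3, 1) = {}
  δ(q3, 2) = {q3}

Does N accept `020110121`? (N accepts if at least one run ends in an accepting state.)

Start: {q0}
read 0: {}
The reachable set is empty and stays empty for the remaining 8 symbols.
Reachable ∩ accepting = {} — empty.

rejected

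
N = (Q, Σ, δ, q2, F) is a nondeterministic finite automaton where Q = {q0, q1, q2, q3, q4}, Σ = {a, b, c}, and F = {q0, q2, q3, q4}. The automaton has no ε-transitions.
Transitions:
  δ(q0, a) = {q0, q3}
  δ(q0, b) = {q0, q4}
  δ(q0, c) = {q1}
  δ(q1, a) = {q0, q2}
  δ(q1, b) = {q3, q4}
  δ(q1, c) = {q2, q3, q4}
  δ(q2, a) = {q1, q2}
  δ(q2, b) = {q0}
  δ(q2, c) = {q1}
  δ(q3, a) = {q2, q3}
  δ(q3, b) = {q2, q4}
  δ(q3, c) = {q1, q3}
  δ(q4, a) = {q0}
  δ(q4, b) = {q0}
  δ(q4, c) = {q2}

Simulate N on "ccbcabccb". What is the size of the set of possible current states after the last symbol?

4

Start: {q2}
read c: {q1}
read c: {q2, q3, q4}
read b: {q0, q2, q4}
read c: {q1, q2}
read a: {q0, q1, q2}
read b: {q0, q3, q4}
read c: {q1, q2, q3}
read c: {q1, q2, q3, q4}
read b: {q0, q2, q3, q4}
Final reachable set {q0, q2, q3, q4} has 4 states.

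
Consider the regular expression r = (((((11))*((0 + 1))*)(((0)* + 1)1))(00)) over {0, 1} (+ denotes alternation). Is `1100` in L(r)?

yes

Split as 11·00: ((((11))*((0+1))*)(((0)*+1)1)) matches 11 and (00) matches 00.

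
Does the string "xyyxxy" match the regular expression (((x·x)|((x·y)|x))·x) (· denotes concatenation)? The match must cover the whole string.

no

No split of xyyxxy into u·v has ((x·x)|((x·y)|x)) matching u and x matching v.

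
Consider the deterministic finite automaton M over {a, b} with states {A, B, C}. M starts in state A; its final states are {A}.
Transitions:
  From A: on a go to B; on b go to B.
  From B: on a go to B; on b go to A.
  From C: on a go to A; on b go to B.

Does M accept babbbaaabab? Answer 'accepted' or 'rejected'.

A --b--> B
B --a--> B
B --b--> A
A --b--> B
B --b--> A
A --a--> B
B --a--> B
B --a--> B
B --b--> A
A --a--> B
B --b--> A
End in state A, which is an accepting state.

accepted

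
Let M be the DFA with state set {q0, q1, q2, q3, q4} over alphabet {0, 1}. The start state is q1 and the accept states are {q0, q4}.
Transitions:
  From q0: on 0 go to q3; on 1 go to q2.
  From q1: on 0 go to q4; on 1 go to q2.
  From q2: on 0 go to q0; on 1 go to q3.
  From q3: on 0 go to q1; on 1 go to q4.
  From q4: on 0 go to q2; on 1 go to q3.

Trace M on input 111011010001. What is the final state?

q1 --1--> q2
q2 --1--> q3
q3 --1--> q4
q4 --0--> q2
q2 --1--> q3
q3 --1--> q4
q4 --0--> q2
q2 --1--> q3
q3 --0--> q1
q1 --0--> q4
q4 --0--> q2
q2 --1--> q3

q3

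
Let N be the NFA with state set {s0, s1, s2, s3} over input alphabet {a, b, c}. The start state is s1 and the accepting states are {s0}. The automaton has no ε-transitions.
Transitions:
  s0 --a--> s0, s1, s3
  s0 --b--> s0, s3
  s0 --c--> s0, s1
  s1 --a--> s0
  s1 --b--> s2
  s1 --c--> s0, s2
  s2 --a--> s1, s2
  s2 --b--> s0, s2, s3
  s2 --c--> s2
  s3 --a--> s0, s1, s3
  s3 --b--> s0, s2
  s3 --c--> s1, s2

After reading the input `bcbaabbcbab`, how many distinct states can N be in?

Start: {s1}
read b: {s2}
read c: {s2}
read b: {s0, s2, s3}
read a: {s0, s1, s2, s3}
read a: {s0, s1, s2, s3}
read b: {s0, s2, s3}
read b: {s0, s2, s3}
read c: {s0, s1, s2}
read b: {s0, s2, s3}
read a: {s0, s1, s2, s3}
read b: {s0, s2, s3}
Final reachable set {s0, s2, s3} has 3 states.

3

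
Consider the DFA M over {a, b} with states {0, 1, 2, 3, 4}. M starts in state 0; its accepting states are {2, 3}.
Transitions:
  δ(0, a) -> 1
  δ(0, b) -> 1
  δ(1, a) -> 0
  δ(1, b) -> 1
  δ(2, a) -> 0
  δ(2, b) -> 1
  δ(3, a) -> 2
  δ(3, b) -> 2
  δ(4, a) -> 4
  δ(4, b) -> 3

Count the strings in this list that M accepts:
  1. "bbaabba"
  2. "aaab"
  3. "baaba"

"bbaabba": rejected
"aaab": rejected
"baaba": rejected

0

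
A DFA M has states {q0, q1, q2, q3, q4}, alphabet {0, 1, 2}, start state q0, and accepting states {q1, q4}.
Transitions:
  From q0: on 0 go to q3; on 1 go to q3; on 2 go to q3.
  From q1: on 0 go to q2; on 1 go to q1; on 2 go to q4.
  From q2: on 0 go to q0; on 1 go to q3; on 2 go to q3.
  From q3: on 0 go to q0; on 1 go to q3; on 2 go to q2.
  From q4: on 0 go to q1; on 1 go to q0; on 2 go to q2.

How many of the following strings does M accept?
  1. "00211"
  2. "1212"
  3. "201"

"00211": rejected
"1212": rejected
"201": rejected

0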